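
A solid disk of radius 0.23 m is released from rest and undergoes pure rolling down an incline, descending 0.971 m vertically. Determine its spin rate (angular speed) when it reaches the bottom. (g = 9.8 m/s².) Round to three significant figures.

ω ≈ 15.5 rad/s

With I = (1/2)MR², the ratio k = I/(MR²) is 0.5.
The rolling condition ω = v/R makes the rotational term ½I(v/R)² = ½kMv², so KE_total = ½(1+k)Mv² = (3/4)Mv².
Energy conservation Mgh = ½(1+k)Mv² gives v = √(2gh/(1+k)) = √(2 × 9.8 × 0.971 / 1.5) = 3.562 m/s.
Then ω = v/R = 3.562 / 0.23 ≈ 15.5 rad/s.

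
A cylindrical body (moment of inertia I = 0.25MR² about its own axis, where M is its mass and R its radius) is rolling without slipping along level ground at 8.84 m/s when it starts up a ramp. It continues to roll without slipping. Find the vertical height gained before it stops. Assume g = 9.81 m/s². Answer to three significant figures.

h ≈ 4.98 m

With I = 0.25MR², the ratio k = I/(MR²) is 0.25.
The rolling condition ω = v/R makes the rotational term ½I(v/R)² = ½kMv², so KE_total = ½(1+k)Mv² = (5/8)Mv².
At the top the kinetic energy is zero, so (5/8)Mv₀² = Mgh.
Thus h = (1+k)v₀²/(2g) = 1.25 × 8.84² / (2 × 9.81) ≈ 4.98 m.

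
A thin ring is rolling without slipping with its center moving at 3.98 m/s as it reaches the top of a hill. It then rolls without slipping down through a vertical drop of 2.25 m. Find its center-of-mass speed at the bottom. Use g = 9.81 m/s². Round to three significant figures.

v ≈ 6.16 m/s

The moment of inertia is MR², giving k ≡ I/(MR²) = 1.
Since it rolls without slipping, ω = v/R and KE = ½Mv² + ½Iω² = ½(1+k)Mv² = Mv².
Energy conservation: Mv₀² + Mgh = Mv², so v² = v₀² + 2gh/(1+k).
v = √(3.98² + 2×9.81×2.25/2) = √37.91 ≈ 6.16 m/s.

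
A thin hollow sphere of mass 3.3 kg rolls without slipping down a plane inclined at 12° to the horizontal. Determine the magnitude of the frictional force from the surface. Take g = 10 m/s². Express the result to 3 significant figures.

For this body I = (2/3)MR², i.e. k = I/(MR²) = 2/3.
Newton's second law down the slope: Mg sinθ − f = Ma. The torque equation fR = Iα (with α = a/R) gives f = kMa.
Combining, a = g sinθ/(1+k) and f = kMa = kMg sinθ/(1+k).
f = (2/3) × 3.3 × 10 × sin12° / 1.667 ≈ 2.74 N.

f ≈ 2.74 N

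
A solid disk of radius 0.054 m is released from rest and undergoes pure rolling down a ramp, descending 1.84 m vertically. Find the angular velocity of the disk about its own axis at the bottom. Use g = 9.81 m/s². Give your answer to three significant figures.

Here I = (1/2)MR², so the shape factor k = I/(MR²) = 0.5.
The rolling condition ω = v/R makes the rotational term ½I(v/R)² = ½kMv², so KE_total = ½(1+k)Mv² = (3/4)Mv².
Energy conservation Mgh = ½(1+k)Mv² gives v = √(2gh/(1+k)) = √(2 × 9.81 × 1.84 / 1.5) = 4.906 m/s.
The angular speed follows from ω = v/R = 4.906/0.054 ≈ 90.8 rad/s.

ω ≈ 90.8 rad/s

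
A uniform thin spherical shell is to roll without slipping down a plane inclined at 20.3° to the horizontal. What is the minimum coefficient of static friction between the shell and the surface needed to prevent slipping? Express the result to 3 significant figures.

μ_min ≈ 0.148

The moment of inertia is (2/3)MR², giving k ≡ I/(MR²) = 2/3.
Newton's second law down the slope: Mg sinθ − f = Ma. The torque equation fR = Iα (with α = a/R) gives f = kMa.
These give a = g sinθ/(1+k) and the required friction f = kMg sinθ/(1+k).
With N = Mg cosθ, the no-slip condition f ≤ μN gives μ_min = f/N = k tanθ/(1+k).
μ_min = (2/3) × tan20.3° / 1.667 ≈ 0.148.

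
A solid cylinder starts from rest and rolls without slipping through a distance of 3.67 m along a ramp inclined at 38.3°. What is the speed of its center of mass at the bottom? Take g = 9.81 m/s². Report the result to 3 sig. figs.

Here I = (1/2)MR², so the shape factor k = I/(MR²) = 0.5.
Rolling without slipping gives ω = v/R, so the total kinetic energy is ½Mv² + ½Iω² = ½(1+k)Mv² = (3/4)Mv².
The vertical drop is h = L sinθ = 3.67 × sin38.3° = 2.275 m.
Energy conservation: Mgh = (3/4)Mv², so v = √(2gh/(1+k)) = √(2 × 9.81 × 2.275 / 1.5) ≈ 5.45 m/s.

v ≈ 5.45 m/s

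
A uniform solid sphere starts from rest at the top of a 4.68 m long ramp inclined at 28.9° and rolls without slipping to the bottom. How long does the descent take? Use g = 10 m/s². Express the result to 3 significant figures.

t ≈ 1.65 s

The moment of inertia is (2/5)MR², giving k ≡ I/(MR²) = 0.4.
Along the incline Mg sinθ − f = Ma, and torque about the center fR = Iα = kMR²(a/R) gives f = kMa.
Hence a = g sinθ/(1+k) = 10×sin28.9°/1.4 = 3.452 m/s².
With constant a from rest, t = √(2L/a) = √(2·4.68/3.452) ≈ 1.65 s.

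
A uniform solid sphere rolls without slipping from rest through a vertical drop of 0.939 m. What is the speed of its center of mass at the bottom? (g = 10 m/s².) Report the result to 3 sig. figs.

v ≈ 3.66 m/s

Here I = (2/5)MR², so the shape factor k = I/(MR²) = 0.4.
Since it rolls without slipping, ω = v/R and KE = ½Mv² + ½Iω² = ½(1+k)Mv² = (7/10)Mv².
Setting Mgh = (7/10)Mv² gives v = √(2gh/(1+k)) = √(2·10·0.939/1.4) ≈ 3.66 m/s.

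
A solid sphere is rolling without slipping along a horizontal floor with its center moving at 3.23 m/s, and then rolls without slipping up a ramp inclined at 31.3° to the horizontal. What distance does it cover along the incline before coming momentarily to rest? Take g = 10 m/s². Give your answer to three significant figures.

d ≈ 1.41 m

For this body I = (2/5)MR², i.e. k = I/(MR²) = 0.4.
Pure rolling means v = ωR; then KE = ½Mv² + ½I(v/R)² = ½(1+k)Mv² = (7/10)Mv².
Setting this equal to Mgh gives the vertical rise h = (1+k)v₀²/(2g) = 1.4×3.23²/(2×10) = 0.7303 m.
Along the incline, d = h/sinθ = 0.7303/sin31.3° ≈ 1.41 m.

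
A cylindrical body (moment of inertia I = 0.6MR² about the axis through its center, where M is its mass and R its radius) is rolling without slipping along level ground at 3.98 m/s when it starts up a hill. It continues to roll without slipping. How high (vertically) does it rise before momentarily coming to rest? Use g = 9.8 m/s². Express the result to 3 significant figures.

For this body I = 0.6MR², i.e. k = I/(MR²) = 0.6.
Since it rolls without slipping, ω = v/R and KE = ½Mv² + ½Iω² = ½(1+k)Mv² = (4/5)Mv².
At the top the kinetic energy is zero, so (4/5)Mv₀² = Mgh.
Thus h = (1+k)v₀²/(2g) = 1.6 × 3.98² / (2 × 9.8) ≈ 1.29 m.

h ≈ 1.29 m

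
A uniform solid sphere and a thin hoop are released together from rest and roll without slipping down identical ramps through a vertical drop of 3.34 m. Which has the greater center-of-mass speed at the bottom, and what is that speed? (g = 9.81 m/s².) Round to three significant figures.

the uniform solid sphere, at v ≈ 6.84 m/s

For rolling without slipping, Mgh = ½(1+k)Mv² where k = I/(MR²), so v = √(2gh/(1+k)).
Uniform solid sphere: k = 0.4, giving v = √(2×9.81×3.34/1.4) = 6.842 m/s.
Thin hoop: k = 1, giving v = √(2×9.81×3.34/2) = 5.724 m/s.
The smaller k wins: the uniform solid sphere, at ≈ 6.84 m/s.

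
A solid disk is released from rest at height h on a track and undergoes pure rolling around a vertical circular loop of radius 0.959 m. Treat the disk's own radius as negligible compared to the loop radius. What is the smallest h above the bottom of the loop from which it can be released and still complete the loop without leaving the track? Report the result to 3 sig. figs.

For this body I = (1/2)MR², i.e. k = I/(MR²) = 0.5.
At the top of the loop, the minimum-contact condition is Mg = Mv_top²/r, so v_top² = gr.
With ω = v/R, the kinetic energy at speed v is ½(1+k)Mv² = (3/4)Mv².
Energy conservation from release (height h) to the top (height 2r): Mgh = Mg(2r) + (3/4)M·gr.
Thus h_min = 2r + (1+k)r/2 = r(2 + 1.5/2) = 0.959 × 2.75 ≈ 2.64 m.

h_min ≈ 2.64 m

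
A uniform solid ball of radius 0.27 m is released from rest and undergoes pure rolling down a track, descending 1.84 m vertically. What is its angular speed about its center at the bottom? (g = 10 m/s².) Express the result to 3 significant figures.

ω ≈ 19.0 rad/s

Here I = (2/5)MR², so the shape factor k = I/(MR²) = 0.4.
Pure rolling means v = ωR; then KE = ½Mv² + ½I(v/R)² = ½(1+k)Mv² = (7/10)Mv².
Energy conservation Mgh = ½(1+k)Mv² gives v = √(2gh/(1+k)) = √(2 × 10 × 1.84 / 1.4) = 5.127 m/s.
The angular speed follows from ω = v/R = 5.127/0.27 ≈ 19.0 rad/s.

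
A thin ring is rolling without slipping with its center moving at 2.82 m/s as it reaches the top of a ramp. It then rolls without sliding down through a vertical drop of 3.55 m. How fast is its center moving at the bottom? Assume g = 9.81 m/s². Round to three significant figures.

v ≈ 6.54 m/s

Here I = MR², so the shape factor k = I/(MR²) = 1.
The rolling condition ω = v/R makes the rotational term ½I(v/R)² = ½kMv², so KE_total = ½(1+k)Mv² = Mv².
Conserving energy between top and bottom: Mv² = Mv₀² + Mgh, hence v² = v₀² + 2gh/(1+k).
v = √(2.82² + 2×9.81×3.55/2) = √42.78 ≈ 6.54 m/s.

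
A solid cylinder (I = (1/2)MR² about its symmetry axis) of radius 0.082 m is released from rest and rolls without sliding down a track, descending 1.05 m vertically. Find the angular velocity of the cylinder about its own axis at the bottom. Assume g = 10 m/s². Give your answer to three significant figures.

ω ≈ 45.6 rad/s

With I = (1/2)MR², the ratio k = I/(MR²) is 0.5.
The rolling condition ω = v/R makes the rotational term ½I(v/R)² = ½kMv², so KE_total = ½(1+k)Mv² = (3/4)Mv².
Energy conservation Mgh = ½(1+k)Mv² gives v = √(2gh/(1+k)) = √(2 × 10 × 1.05 / 1.5) = 3.742 m/s.
Then ω = v/R = 3.742 / 0.082 ≈ 45.6 rad/s.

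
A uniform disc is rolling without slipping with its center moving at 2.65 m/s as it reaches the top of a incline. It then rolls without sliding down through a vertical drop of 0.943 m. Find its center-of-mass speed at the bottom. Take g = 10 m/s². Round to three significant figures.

With I = (1/2)MR², the ratio k = I/(MR²) is 0.5.
Pure rolling means v = ωR; then KE = ½Mv² + ½I(v/R)² = ½(1+k)Mv² = (3/4)Mv².
Energy conservation: (3/4)Mv₀² + Mgh = (3/4)Mv², so v² = v₀² + 2gh/(1+k).
v = √(2.65² + 2×10×0.943/1.5) = √19.6 ≈ 4.43 m/s.

v ≈ 4.43 m/s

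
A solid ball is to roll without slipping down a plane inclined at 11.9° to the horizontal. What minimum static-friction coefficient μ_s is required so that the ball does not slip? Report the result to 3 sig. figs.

μ_min ≈ 0.0602

For this body I = (2/5)MR², i.e. k = I/(MR²) = 0.4.
Along the incline Mg sinθ − f = Ma, and torque about the center fR = Iα = kMR²(a/R) gives f = kMa.
These give a = g sinθ/(1+k) and the required friction f = kMg sinθ/(1+k).
The normal force is N = Mg cosθ, so μ_min = f/N = k tanθ/(1+k).
μ_min = 0.4 × tan11.9° / 1.4 ≈ 0.0602.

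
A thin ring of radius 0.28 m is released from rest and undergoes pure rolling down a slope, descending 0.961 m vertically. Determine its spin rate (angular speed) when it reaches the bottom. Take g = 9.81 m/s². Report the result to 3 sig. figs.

ω ≈ 11.0 rad/s

Here I = MR², so the shape factor k = I/(MR²) = 1.
Pure rolling means v = ωR; then KE = ½Mv² + ½I(v/R)² = ½(1+k)Mv² = Mv².
Energy conservation Mgh = ½(1+k)Mv² gives v = √(2gh/(1+k)) = √(2 × 9.81 × 0.961 / 2) = 3.07 m/s.
Then ω = v/R = 3.07 / 0.28 ≈ 11.0 rad/s.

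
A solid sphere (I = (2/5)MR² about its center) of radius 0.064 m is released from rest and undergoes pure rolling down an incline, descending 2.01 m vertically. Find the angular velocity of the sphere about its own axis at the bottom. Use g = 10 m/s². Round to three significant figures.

ω ≈ 83.7 rad/s

The moment of inertia is (2/5)MR², giving k ≡ I/(MR²) = 0.4.
The rolling condition ω = v/R makes the rotational term ½I(v/R)² = ½kMv², so KE_total = ½(1+k)Mv² = (7/10)Mv².
Energy conservation Mgh = ½(1+k)Mv² gives v = √(2gh/(1+k)) = √(2 × 10 × 2.01 / 1.4) = 5.359 m/s.
The angular speed follows from ω = v/R = 5.359/0.064 ≈ 83.7 rad/s.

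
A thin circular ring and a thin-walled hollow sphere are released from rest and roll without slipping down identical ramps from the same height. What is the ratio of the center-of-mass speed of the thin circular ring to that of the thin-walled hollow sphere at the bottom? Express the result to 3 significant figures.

Each satisfies Mgh = ½(1+k)Mv² with k = I/(MR²), so v ∝ 1/√(1+k).
For the thin circular ring k = 1; for the thin-walled hollow sphere k = 2/3.
v₁/v₂ = √((1+k₂)/(1+k₁)) = √(1.667/2) ≈ 0.913.

v_ratio ≈ 0.913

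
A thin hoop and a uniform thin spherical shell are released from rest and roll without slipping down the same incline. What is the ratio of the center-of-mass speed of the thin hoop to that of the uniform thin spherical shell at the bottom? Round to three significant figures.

Each satisfies Mgh = ½(1+k)Mv² with k = I/(MR²), so v ∝ 1/√(1+k).
For the thin hoop k = 1; for the uniform thin spherical shell k = 2/3.
v₁/v₂ = √((1+k₂)/(1+k₁)) = √(1.667/2) ≈ 0.913.

v_ratio ≈ 0.913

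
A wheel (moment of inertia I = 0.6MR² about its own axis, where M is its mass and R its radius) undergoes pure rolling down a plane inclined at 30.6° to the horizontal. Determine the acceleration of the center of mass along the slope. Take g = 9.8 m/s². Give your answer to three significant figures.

a ≈ 3.12 m/s²

For this body I = 0.6MR², i.e. k = I/(MR²) = 0.6.
Newton's second law down the slope: Mg sinθ − f = Ma. The torque equation fR = Iα (with α = a/R) gives f = kMa.
Eliminating f: Mg sinθ = (1+k)Ma, so a = g sinθ/(1+k) = 9.8 × sin30.6° / 1.6 ≈ 3.12 m/s².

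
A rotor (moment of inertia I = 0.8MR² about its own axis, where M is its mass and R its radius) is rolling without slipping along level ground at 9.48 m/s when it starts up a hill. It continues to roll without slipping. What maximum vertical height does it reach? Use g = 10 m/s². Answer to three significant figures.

h ≈ 8.09 m

The moment of inertia is 0.8MR², giving k ≡ I/(MR²) = 0.8.
Since it rolls without slipping, ω = v/R and KE = ½Mv² + ½Iω² = ½(1+k)Mv² = (9/10)Mv².
All of this converts to potential energy at the highest point: (9/10)Mv₀² = Mgh.
Thus h = (1+k)v₀²/(2g) = 1.8 × 9.48² / (2 × 10) ≈ 8.09 m.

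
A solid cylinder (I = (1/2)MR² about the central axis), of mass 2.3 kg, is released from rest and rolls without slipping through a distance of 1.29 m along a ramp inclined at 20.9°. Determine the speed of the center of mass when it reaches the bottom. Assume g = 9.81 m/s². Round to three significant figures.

With I = (1/2)MR², the ratio k = I/(MR²) is 0.5.
Rolling without slipping gives ω = v/R, so the total kinetic energy is ½Mv² + ½Iω² = ½(1+k)Mv² = (3/4)Mv².
The vertical drop is h = L sinθ = 1.29 × sin20.9° = 0.4602 m.
Energy conservation: Mgh = (3/4)Mv², so v = √(2gh/(1+k)) = √(2 × 9.81 × 0.4602 / 1.5) ≈ 2.45 m/s.

v ≈ 2.45 m/s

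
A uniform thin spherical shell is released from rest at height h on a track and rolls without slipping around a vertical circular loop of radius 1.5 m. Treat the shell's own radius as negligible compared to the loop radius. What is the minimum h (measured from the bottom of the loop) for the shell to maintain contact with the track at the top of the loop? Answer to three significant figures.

h_min ≈ 4.25 m

For this body I = (2/3)MR², i.e. k = I/(MR²) = 2/3.
At the top, contact is just lost when gravity alone supplies the centripetal force: Mg = Mv_top²/r, i.e. v_top² = gr.
With ω = v/R, the kinetic energy at speed v is ½(1+k)Mv² = (5/6)Mv².
Energy conservation from release (height h) to the top (height 2r): Mgh = Mg(2r) + (5/6)M·gr.
Thus h_min = 2r + (1+k)r/2 = r(2 + 1.667/2) = 1.5 × 2.833 ≈ 4.25 m.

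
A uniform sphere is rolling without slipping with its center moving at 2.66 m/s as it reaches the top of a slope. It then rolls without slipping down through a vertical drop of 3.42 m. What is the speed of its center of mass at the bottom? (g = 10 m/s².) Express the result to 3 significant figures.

v ≈ 7.48 m/s

With I = (2/5)MR², the ratio k = I/(MR²) is 0.4.
Rolling without slipping gives ω = v/R, so the total kinetic energy is ½Mv² + ½Iω² = ½(1+k)Mv² = (7/10)Mv².
Energy conservation: (7/10)Mv₀² + Mgh = (7/10)Mv², so v² = v₀² + 2gh/(1+k).
v = √(2.66² + 2×10×3.42/1.4) = √55.93 ≈ 7.48 m/s.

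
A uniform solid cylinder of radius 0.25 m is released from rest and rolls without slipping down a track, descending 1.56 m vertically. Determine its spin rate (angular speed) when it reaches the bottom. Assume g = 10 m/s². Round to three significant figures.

The moment of inertia is (1/2)MR², giving k ≡ I/(MR²) = 0.5.
Rolling without slipping gives ω = v/R, so the total kinetic energy is ½Mv² + ½Iω² = ½(1+k)Mv² = (3/4)Mv².
Energy conservation Mgh = ½(1+k)Mv² gives v = √(2gh/(1+k)) = √(2 × 10 × 1.56 / 1.5) = 4.561 m/s.
Then ω = v/R = 4.561 / 0.25 ≈ 18.2 rad/s.

ω ≈ 18.2 rad/s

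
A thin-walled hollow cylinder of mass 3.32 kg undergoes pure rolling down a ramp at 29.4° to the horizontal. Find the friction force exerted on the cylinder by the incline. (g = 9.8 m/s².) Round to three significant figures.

With I = MR², the ratio k = I/(MR²) is 1.
Along the incline Mg sinθ − f = Ma, and torque about the center fR = Iα = kMR²(a/R) gives f = kMa.
Combining, a = g sinθ/(1+k) and f = kMa = kMg sinθ/(1+k).
f = 1 × 3.32 × 9.8 × sin29.4° / 2 ≈ 7.99 N.

f ≈ 7.99 N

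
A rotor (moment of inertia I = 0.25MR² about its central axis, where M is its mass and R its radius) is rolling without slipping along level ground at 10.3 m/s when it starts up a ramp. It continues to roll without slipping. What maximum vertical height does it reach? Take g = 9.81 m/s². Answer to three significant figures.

h ≈ 6.76 m

Here I = 0.25MR², so the shape factor k = I/(MR²) = 0.25.
The rolling condition ω = v/R makes the rotational term ½I(v/R)² = ½kMv², so KE_total = ½(1+k)Mv² = (5/8)Mv².
At the top the kinetic energy is zero, so (5/8)Mv₀² = Mgh.
Thus h = (1+k)v₀²/(2g) = 1.25 × 10.3² / (2 × 9.81) ≈ 6.76 m.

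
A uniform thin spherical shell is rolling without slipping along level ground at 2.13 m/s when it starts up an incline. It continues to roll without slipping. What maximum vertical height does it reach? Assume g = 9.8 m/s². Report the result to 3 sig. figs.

h ≈ 0.386 m

The moment of inertia is (2/3)MR², giving k ≡ I/(MR²) = 2/3.
Pure rolling means v = ωR; then KE = ½Mv² + ½I(v/R)² = ½(1+k)Mv² = (5/6)Mv².
At the top the kinetic energy is zero, so (5/6)Mv₀² = Mgh.
Thus h = (1+k)v₀²/(2g) = 1.667 × 2.13² / (2 × 9.8) ≈ 0.386 m.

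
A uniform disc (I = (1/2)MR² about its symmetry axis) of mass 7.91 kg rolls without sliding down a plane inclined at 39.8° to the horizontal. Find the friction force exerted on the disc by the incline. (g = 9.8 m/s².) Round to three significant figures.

f ≈ 16.5 N

Here I = (1/2)MR², so the shape factor k = I/(MR²) = 0.5.
Newton's second law down the slope: Mg sinθ − f = Ma. The torque equation fR = Iα (with α = a/R) gives f = kMa.
Combining, a = g sinθ/(1+k) and f = kMa = kMg sinθ/(1+k).
f = 0.5 × 7.91 × 9.8 × sin39.8° / 1.5 ≈ 16.5 N.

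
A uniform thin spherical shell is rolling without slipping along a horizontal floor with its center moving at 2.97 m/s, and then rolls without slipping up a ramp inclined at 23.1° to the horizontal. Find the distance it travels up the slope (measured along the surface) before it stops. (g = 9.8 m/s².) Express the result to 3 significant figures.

With I = (2/3)MR², the ratio k = I/(MR²) is 2/3.
Rolling without slipping gives ω = v/R, so the total kinetic energy is ½Mv² + ½Iω² = ½(1+k)Mv² = (5/6)Mv².
Setting this equal to Mgh gives the vertical rise h = (1+k)v₀²/(2g) = 1.667×2.97²/(2×9.8) = 0.7501 m.
Along the incline, d = h/sinθ = 0.7501/sin23.1° ≈ 1.91 m.

d ≈ 1.91 m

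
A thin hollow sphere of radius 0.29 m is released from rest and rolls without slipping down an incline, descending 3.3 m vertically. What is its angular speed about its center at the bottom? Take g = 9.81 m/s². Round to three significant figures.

Here I = (2/3)MR², so the shape factor k = I/(MR²) = 2/3.
The rolling condition ω = v/R makes the rotational term ½I(v/R)² = ½kMv², so KE_total = ½(1+k)Mv² = (5/6)Mv².
Energy conservation Mgh = ½(1+k)Mv² gives v = √(2gh/(1+k)) = √(2 × 9.81 × 3.3 / 1.667) = 6.233 m/s.
The angular speed follows from ω = v/R = 6.233/0.29 ≈ 21.5 rad/s.

ω ≈ 21.5 rad/s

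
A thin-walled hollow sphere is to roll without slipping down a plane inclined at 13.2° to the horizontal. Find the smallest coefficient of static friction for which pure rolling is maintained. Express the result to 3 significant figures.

For this body I = (2/3)MR², i.e. k = I/(MR²) = 2/3.
Translational: Mg sinθ − f = Ma. Rotational about the CM: fR = Iα = kMRa, so f = kMa.
These give a = g sinθ/(1+k) and the required friction f = kMg sinθ/(1+k).
With N = Mg cosθ, the no-slip condition f ≤ μN gives μ_min = f/N = k tanθ/(1+k).
μ_min = (2/3) × tan13.2° / 1.667 ≈ 0.0938.

μ_min ≈ 0.0938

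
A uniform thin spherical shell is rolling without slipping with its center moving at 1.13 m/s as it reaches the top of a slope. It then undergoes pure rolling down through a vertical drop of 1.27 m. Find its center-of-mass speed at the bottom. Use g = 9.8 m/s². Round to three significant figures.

For this body I = (2/3)MR², i.e. k = I/(MR²) = 2/3.
Since it rolls without slipping, ω = v/R and KE = ½Mv² + ½Iω² = ½(1+k)Mv² = (5/6)Mv².
Conserving energy between top and bottom: (5/6)Mv² = (5/6)Mv₀² + Mgh, hence v² = v₀² + 2gh/(1+k).
v = √(1.13² + 2×9.8×1.27/1.667) = √16.21 ≈ 4.03 m/s.

v ≈ 4.03 m/s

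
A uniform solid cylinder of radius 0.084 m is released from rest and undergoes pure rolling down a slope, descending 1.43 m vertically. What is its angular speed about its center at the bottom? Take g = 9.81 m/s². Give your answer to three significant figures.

Here I = (1/2)MR², so the shape factor k = I/(MR²) = 0.5.
Rolling without slipping gives ω = v/R, so the total kinetic energy is ½Mv² + ½Iω² = ½(1+k)Mv² = (3/4)Mv².
Energy conservation Mgh = ½(1+k)Mv² gives v = √(2gh/(1+k)) = √(2 × 9.81 × 1.43 / 1.5) = 4.325 m/s.
The angular speed follows from ω = v/R = 4.325/0.084 ≈ 51.5 rad/s.

ω ≈ 51.5 rad/s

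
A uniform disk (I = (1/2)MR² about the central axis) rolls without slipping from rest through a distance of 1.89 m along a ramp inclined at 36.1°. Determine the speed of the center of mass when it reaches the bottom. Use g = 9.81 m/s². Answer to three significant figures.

v ≈ 3.82 m/s

With I = (1/2)MR², the ratio k = I/(MR²) is 0.5.
Rolling without slipping gives ω = v/R, so the total kinetic energy is ½Mv² + ½Iω² = ½(1+k)Mv² = (3/4)Mv².
The vertical drop is h = L sinθ = 1.89 × sin36.1° = 1.114 m.
Energy conservation: Mgh = (3/4)Mv², so v = √(2gh/(1+k)) = √(2 × 9.81 × 1.114 / 1.5) ≈ 3.82 m/s.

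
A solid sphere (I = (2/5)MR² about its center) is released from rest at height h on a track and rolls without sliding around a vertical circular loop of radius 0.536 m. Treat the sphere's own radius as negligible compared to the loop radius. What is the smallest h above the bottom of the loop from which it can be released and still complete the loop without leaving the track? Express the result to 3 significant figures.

h_min ≈ 1.45 m

With I = (2/5)MR², the ratio k = I/(MR²) is 0.4.
At the top of the loop, the minimum-contact condition is Mg = Mv_top²/r, so v_top² = gr.
With ω = v/R, the kinetic energy at speed v is ½(1+k)Mv² = (7/10)Mv².
Energy conservation from release (height h) to the top (height 2r): Mgh = Mg(2r) + (7/10)M·gr.
Thus h_min = 2r + (1+k)r/2 = r(2 + 1.4/2) = 0.536 × 2.7 ≈ 1.45 m.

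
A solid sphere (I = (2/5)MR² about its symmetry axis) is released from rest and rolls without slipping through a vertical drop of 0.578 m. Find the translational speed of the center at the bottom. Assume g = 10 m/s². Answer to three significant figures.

The moment of inertia is (2/5)MR², giving k ≡ I/(MR²) = 0.4.
Since it rolls without slipping, ω = v/R and KE = ½Mv² + ½Iω² = ½(1+k)Mv² = (7/10)Mv².
Energy conservation: Mgh = (7/10)Mv², so v = √(2gh/(1+k)) = √(2 × 10 × 0.578 / 1.4) ≈ 2.87 m/s.

v ≈ 2.87 m/s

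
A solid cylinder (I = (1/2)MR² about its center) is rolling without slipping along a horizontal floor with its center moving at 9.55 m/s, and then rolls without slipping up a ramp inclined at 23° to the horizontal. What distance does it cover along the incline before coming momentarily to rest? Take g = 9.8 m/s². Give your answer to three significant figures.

d ≈ 17.9 m

The moment of inertia is (1/2)MR², giving k ≡ I/(MR²) = 0.5.
Rolling without slipping gives ω = v/R, so the total kinetic energy is ½Mv² + ½Iω² = ½(1+k)Mv² = (3/4)Mv².
Setting this equal to Mgh gives the vertical rise h = (1+k)v₀²/(2g) = 1.5×9.55²/(2×9.8) = 6.98 m.
Along the incline, d = h/sinθ = 6.98/sin23° ≈ 17.9 m.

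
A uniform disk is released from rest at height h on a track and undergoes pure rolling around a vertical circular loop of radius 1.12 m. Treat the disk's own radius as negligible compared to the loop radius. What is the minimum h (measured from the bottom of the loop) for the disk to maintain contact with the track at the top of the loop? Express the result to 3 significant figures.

For this body I = (1/2)MR², i.e. k = I/(MR²) = 0.5.
At the top, contact is just lost when gravity alone supplies the centripetal force: Mg = Mv_top²/r, i.e. v_top² = gr.
With ω = v/R, the kinetic energy at speed v is ½(1+k)Mv² = (3/4)Mv².
Energy conservation from release (height h) to the top (height 2r): Mgh = Mg(2r) + (3/4)M·gr.
Thus h_min = 2r + (1+k)r/2 = r(2 + 1.5/2) = 1.12 × 2.75 ≈ 3.08 m.

h_min ≈ 3.08 m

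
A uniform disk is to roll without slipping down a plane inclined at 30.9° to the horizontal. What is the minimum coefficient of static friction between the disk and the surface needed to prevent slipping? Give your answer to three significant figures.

The moment of inertia is (1/2)MR², giving k ≡ I/(MR²) = 0.5.
Along the incline Mg sinθ − f = Ma, and torque about the center fR = Iα = kMR²(a/R) gives f = kMa.
These give a = g sinθ/(1+k) and the required friction f = kMg sinθ/(1+k).
The normal force is N = Mg cosθ, so μ_min = f/N = k tanθ/(1+k).
μ_min = 0.5 × tan30.9° / 1.5 ≈ 0.199.

μ_min ≈ 0.199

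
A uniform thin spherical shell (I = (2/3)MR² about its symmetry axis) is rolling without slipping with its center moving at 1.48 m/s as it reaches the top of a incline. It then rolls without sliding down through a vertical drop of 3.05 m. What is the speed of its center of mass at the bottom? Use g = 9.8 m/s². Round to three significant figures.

Here I = (2/3)MR², so the shape factor k = I/(MR²) = 2/3.
Since it rolls without slipping, ω = v/R and KE = ½Mv² + ½Iω² = ½(1+k)Mv² = (5/6)Mv².
Energy conservation: (5/6)Mv₀² + Mgh = (5/6)Mv², so v² = v₀² + 2gh/(1+k).
v = √(1.48² + 2×9.8×3.05/1.667) = √38.06 ≈ 6.17 m/s.

v ≈ 6.17 m/s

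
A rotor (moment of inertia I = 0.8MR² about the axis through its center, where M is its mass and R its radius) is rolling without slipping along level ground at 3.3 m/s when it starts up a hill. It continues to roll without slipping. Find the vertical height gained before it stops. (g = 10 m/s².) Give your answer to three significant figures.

With I = 0.8MR², the ratio k = I/(MR²) is 0.8.
Since it rolls without slipping, ω = v/R and KE = ½Mv² + ½Iω² = ½(1+k)Mv² = (9/10)Mv².
At the top the kinetic energy is zero, so (9/10)Mv₀² = Mgh.
Thus h = (1+k)v₀²/(2g) = 1.8 × 3.3² / (2 × 10) ≈ 0.980 m.

h ≈ 0.980 m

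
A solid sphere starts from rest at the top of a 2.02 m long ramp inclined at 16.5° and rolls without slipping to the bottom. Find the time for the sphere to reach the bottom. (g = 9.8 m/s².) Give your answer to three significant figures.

The moment of inertia is (2/5)MR², giving k ≡ I/(MR²) = 0.4.
Along the incline Mg sinθ − f = Ma, and torque about the center fR = Iα = kMR²(a/R) gives f = kMa.
Hence a = g sinθ/(1+k) = 9.8×sin16.5°/1.4 = 1.988 m/s².
With constant a from rest, t = √(2L/a) = √(2·2.02/1.988) ≈ 1.43 s.

t ≈ 1.43 s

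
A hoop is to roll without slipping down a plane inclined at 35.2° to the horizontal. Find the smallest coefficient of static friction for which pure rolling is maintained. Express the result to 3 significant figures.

Here I = MR², so the shape factor k = I/(MR²) = 1.
Translational: Mg sinθ − f = Ma. Rotational about the CM: fR = Iα = kMRa, so f = kMa.
These give a = g sinθ/(1+k) and the required friction f = kMg sinθ/(1+k).
With N = Mg cosθ, the no-slip condition f ≤ μN gives μ_min = f/N = k tanθ/(1+k).
μ_min = 1 × tan35.2° / 2 ≈ 0.353.

μ_min ≈ 0.353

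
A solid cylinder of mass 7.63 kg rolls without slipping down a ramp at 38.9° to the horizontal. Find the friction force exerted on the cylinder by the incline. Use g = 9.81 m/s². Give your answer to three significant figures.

f ≈ 15.7 N

Here I = (1/2)MR², so the shape factor k = I/(MR²) = 0.5.
Newton's second law down the slope: Mg sinθ − f = Ma. The torque equation fR = Iα (with α = a/R) gives f = kMa.
Combining, a = g sinθ/(1+k) and f = kMa = kMg sinθ/(1+k).
f = 0.5 × 7.63 × 9.81 × sin38.9° / 1.5 ≈ 15.7 N.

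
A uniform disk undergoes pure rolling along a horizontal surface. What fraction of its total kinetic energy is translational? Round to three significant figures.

Here I = (1/2)MR², so the shape factor k = I/(MR²) = 0.5.
With ω = v/R, KE_trans = ½Mv² and KE_rot = ½Iω² = ½kMv², so KE_total = ½(1+k)Mv².
The translational fraction is therefore 1/(1+k) = 1/1.5 ≈ 0.667.

fraction ≈ 0.667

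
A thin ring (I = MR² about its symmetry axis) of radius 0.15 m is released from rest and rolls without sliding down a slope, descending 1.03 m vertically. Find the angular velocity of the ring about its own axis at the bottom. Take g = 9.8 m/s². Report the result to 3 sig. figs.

With I = MR², the ratio k = I/(MR²) is 1.
Rolling without slipping gives ω = v/R, so the total kinetic energy is ½Mv² + ½Iω² = ½(1+k)Mv² = Mv².
Energy conservation Mgh = ½(1+k)Mv² gives v = √(2gh/(1+k)) = √(2 × 9.8 × 1.03 / 2) = 3.177 m/s.
Then ω = v/R = 3.177 / 0.15 ≈ 21.2 rad/s.

ω ≈ 21.2 rad/s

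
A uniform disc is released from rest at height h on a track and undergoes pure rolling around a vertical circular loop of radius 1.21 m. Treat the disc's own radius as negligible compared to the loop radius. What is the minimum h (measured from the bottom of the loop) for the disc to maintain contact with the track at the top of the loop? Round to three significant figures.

The moment of inertia is (1/2)MR², giving k ≡ I/(MR²) = 0.5.
At the top of the loop, the minimum-contact condition is Mg = Mv_top²/r, so v_top² = gr.
With ω = v/R, the kinetic energy at speed v is ½(1+k)Mv² = (3/4)Mv².
Energy conservation from release (height h) to the top (height 2r): Mgh = Mg(2r) + (3/4)M·gr.
Thus h_min = 2r + (1+k)r/2 = r(2 + 1.5/2) = 1.21 × 2.75 ≈ 3.33 m.

h_min ≈ 3.33 m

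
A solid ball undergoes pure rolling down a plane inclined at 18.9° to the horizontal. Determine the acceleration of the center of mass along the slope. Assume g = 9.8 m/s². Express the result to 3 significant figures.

With I = (2/5)MR², the ratio k = I/(MR²) is 0.4.
Newton's second law down the slope: Mg sinθ − f = Ma. The torque equation fR = Iα (with α = a/R) gives f = kMa.
Eliminating f: Mg sinθ = (1+k)Ma, so a = g sinθ/(1+k) = 9.8 × sin18.9° / 1.4 ≈ 2.27 m/s².

a ≈ 2.27 m/s²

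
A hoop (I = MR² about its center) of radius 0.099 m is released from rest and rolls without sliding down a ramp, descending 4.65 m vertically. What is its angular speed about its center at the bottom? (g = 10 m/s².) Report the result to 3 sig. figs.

ω ≈ 68.9 rad/s

For this body I = MR², i.e. k = I/(MR²) = 1.
Pure rolling means v = ωR; then KE = ½Mv² + ½I(v/R)² = ½(1+k)Mv² = Mv².
Energy conservation Mgh = ½(1+k)Mv² gives v = √(2gh/(1+k)) = √(2 × 10 × 4.65 / 2) = 6.819 m/s.
Then ω = v/R = 6.819 / 0.099 ≈ 68.9 rad/s.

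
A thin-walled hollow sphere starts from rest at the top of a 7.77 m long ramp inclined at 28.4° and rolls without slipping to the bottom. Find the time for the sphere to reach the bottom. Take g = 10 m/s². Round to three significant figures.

t ≈ 2.33 s

The moment of inertia is (2/3)MR², giving k ≡ I/(MR²) = 2/3.
Along the incline Mg sinθ − f = Ma, and torque about the center fR = Iα = kMR²(a/R) gives f = kMa.
Hence a = g sinθ/(1+k) = 10×sin28.4°/1.667 = 2.854 m/s².
Starting from rest, L = ½at², so t = √(2L/a) = √(2×7.77/2.854) ≈ 2.33 s.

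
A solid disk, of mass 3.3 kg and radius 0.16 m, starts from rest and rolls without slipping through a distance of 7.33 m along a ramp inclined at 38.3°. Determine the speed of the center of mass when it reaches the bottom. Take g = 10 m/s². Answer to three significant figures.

v ≈ 7.78 m/s

The moment of inertia is (1/2)MR², giving k ≡ I/(MR²) = 0.5.
The rolling condition ω = v/R makes the rotational term ½I(v/R)² = ½kMv², so KE_total = ½(1+k)Mv² = (3/4)Mv².
The vertical drop is h = L sinθ = 7.33 × sin38.3° = 4.543 m.
Setting Mgh = (3/4)Mv² gives v = √(2gh/(1+k)) = √(2·10·4.543/1.5) ≈ 7.78 m/s.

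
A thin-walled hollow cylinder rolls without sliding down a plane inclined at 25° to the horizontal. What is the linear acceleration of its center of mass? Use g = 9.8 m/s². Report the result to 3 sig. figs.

For this body I = MR², i.e. k = I/(MR²) = 1.
Newton's second law down the slope: Mg sinθ − f = Ma. The torque equation fR = Iα (with α = a/R) gives f = kMa.
Eliminating f: Mg sinθ = (1+k)Ma, so a = g sinθ/(1+k) = 9.8 × sin25° / 2 ≈ 2.07 m/s².

a ≈ 2.07 m/s²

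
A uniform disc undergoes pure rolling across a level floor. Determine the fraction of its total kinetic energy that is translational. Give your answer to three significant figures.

For this body I = (1/2)MR², i.e. k = I/(MR²) = 0.5.
Since ω = v/R, the translational part is ½Mv² and the rotational part is ½I(v/R)² = ½kMv²; the total is ½(1+k)Mv².
The translational fraction is therefore 1/(1+k) = 1/1.5 ≈ 0.667.

fraction ≈ 0.667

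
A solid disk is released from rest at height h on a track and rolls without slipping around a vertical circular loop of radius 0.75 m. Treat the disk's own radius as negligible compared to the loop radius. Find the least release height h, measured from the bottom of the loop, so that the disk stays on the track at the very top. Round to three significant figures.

h_min ≈ 2.06 m

Here I = (1/2)MR², so the shape factor k = I/(MR²) = 0.5.
At the top, contact is just lost when gravity alone supplies the centripetal force: Mg = Mv_top²/r, i.e. v_top² = gr.
With ω = v/R, the kinetic energy at speed v is ½(1+k)Mv² = (3/4)Mv².
Energy conservation from release (height h) to the top (height 2r): Mgh = Mg(2r) + (3/4)M·gr.
Thus h_min = 2r + (1+k)r/2 = r(2 + 1.5/2) = 0.75 × 2.75 ≈ 2.06 m.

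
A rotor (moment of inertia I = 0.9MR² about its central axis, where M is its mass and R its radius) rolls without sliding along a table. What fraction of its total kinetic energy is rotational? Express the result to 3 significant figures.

fraction ≈ 0.474

The moment of inertia is 0.9MR², giving k ≡ I/(MR²) = 0.9.
Since ω = v/R, the translational part is ½Mv² and the rotational part is ½I(v/R)² = ½kMv²; the total is ½(1+k)Mv².
The rotational fraction is therefore k/(1+k) = 0.9/1.9 ≈ 0.474.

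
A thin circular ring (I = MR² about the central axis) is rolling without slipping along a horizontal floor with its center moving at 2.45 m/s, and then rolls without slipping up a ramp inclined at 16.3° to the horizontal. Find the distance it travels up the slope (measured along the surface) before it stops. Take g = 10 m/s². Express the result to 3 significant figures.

d ≈ 2.14 m

For this body I = MR², i.e. k = I/(MR²) = 1.
The rolling condition ω = v/R makes the rotational term ½I(v/R)² = ½kMv², so KE_total = ½(1+k)Mv² = Mv².
Setting this equal to Mgh gives the vertical rise h = (1+k)v₀²/(2g) = 2×2.45²/(2×10) = 0.6003 m.
The distance along the slope is d = h/sinθ = 0.6003/sin16.3° ≈ 2.14 m.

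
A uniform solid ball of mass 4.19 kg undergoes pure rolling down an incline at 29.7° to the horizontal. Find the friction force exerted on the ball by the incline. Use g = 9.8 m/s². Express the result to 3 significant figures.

f ≈ 5.81 N

The moment of inertia is (2/5)MR², giving k ≡ I/(MR²) = 0.4.
Translational: Mg sinθ − f = Ma. Rotational about the CM: fR = Iα = kMRa, so f = kMa.
Combining, a = g sinθ/(1+k) and f = kMa = kMg sinθ/(1+k).
f = 0.4 × 4.19 × 9.8 × sin29.7° / 1.4 ≈ 5.81 N.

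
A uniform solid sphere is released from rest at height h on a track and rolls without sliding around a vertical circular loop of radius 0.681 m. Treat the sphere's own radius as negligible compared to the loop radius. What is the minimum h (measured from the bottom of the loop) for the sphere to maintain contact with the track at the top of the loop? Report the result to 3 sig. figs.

h_min ≈ 1.84 m

With I = (2/5)MR², the ratio k = I/(MR²) is 0.4.
At the top, contact is just lost when gravity alone supplies the centripetal force: Mg = Mv_top²/r, i.e. v_top² = gr.
With ω = v/R, the kinetic energy at speed v is ½(1+k)Mv² = (7/10)Mv².
Energy conservation from release (height h) to the top (height 2r): Mgh = Mg(2r) + (7/10)M·gr.
Thus h_min = 2r + (1+k)r/2 = r(2 + 1.4/2) = 0.681 × 2.7 ≈ 1.84 m.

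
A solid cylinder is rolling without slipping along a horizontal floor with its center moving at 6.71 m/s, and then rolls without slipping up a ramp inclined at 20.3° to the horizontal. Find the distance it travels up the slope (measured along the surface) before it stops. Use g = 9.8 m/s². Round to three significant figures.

Here I = (1/2)MR², so the shape factor k = I/(MR²) = 0.5.
The rolling condition ω = v/R makes the rotational term ½I(v/R)² = ½kMv², so KE_total = ½(1+k)Mv² = (3/4)Mv².
Setting this equal to Mgh gives the vertical rise h = (1+k)v₀²/(2g) = 1.5×6.71²/(2×9.8) = 3.446 m.
Along the incline, d = h/sinθ = 3.446/sin20.3° ≈ 9.93 m.

d ≈ 9.93 m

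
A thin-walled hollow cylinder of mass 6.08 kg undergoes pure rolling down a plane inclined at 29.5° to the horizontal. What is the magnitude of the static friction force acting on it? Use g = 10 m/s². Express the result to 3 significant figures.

f ≈ 15.0 N

The moment of inertia is MR², giving k ≡ I/(MR²) = 1.
Along the incline Mg sinθ − f = Ma, and torque about the center fR = Iα = kMR²(a/R) gives f = kMa.
Combining, a = g sinθ/(1+k) and f = kMa = kMg sinθ/(1+k).
f = 1 × 6.08 × 10 × sin29.5° / 2 ≈ 15.0 N.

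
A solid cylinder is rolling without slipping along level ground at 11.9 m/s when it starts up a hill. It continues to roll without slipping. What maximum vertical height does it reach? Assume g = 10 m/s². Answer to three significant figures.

The moment of inertia is (1/2)MR², giving k ≡ I/(MR²) = 0.5.
Rolling without slipping gives ω = v/R, so the total kinetic energy is ½Mv² + ½Iω² = ½(1+k)Mv² = (3/4)Mv².
At the top the kinetic energy is zero, so (3/4)Mv₀² = Mgh.
Thus h = (1+k)v₀²/(2g) = 1.5 × 11.9² / (2 × 10) ≈ 10.6 m.

h ≈ 10.6 m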